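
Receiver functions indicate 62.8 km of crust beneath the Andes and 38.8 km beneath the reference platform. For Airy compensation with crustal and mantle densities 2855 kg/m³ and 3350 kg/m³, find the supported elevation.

3.55 km

Excess crust Δ = 62.8 km − 38.8 km = 24 km, split between elevation h and root r with h + r = Δ.
Airy balance ρ_c h = (ρ_m − ρ_c) r gives r = h ρ_c/(ρ_m − ρ_c), so h (1 + ρ_c/(ρ_m − ρ_c)) = Δ, i.e. h = Δ (ρ_m − ρ_c)/ρ_m.
h = 24 km × 495/3350 = 3.55 km.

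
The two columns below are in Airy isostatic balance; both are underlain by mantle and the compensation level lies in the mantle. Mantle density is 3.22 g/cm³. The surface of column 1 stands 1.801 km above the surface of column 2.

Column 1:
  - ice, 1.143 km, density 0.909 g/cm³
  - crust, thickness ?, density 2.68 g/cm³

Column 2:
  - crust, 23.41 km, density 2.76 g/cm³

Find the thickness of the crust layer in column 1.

Take the compensation level at the base of the deeper column (depth z_c below the surface of column 1) and equate Σ ρ_i t_i down to z_c; mantle fills any gap and the z_c terms cancel.
Column 1: 1.143×0.909 + x×2.68 + (z_c − 1.143 − x)×3.22
Column 2: 1.801×0 + 23.41×2.76 + (z_c − 1.801 − 23.41)×3.22
The z_c×3.22 term appears on both sides and cancels. Collect the known terms of each column as K = Σ(ρt)_known − 3.22 × (depth of known layers): K_1 = 1.038987 − 3.22×1.143 = −2.641473; K_2 = 64.6116 − 3.22×(1.801 + 23.41) = −16.56782.
Balance: K_1 − x×(3.22 − 2.68) = K_2, so x = (K_1 − K_2)/(3.22 − 2.68) = 13.9263/0.54 = 25.8 km.

25.8 km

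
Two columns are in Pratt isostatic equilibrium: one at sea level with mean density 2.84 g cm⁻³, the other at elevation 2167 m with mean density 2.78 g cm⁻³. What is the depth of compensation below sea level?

ρ_ref D = ρ (D + h) → D (ρ_ref − ρ) = ρ h.
D = ρ h/(ρ_ref − ρ) = 2.78 × 2167 m/(2.84 − 2.78) = 100000 m.

100000 m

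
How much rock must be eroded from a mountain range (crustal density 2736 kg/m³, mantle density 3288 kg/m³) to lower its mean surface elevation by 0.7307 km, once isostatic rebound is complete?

4.35 km

Net drop Δ = e − u = e − e ρ_c/ρ_m = e (ρ_m − ρ_c)/ρ_m.
e = Δ ρ_m/(ρ_m − ρ_c) = 0.7307 km × 3288/552 = 4.35 km.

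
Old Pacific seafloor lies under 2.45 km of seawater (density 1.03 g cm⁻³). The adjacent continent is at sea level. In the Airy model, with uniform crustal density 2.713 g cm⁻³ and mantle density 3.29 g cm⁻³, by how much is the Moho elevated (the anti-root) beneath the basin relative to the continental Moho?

7.15 km

Isostatic balance requires: replacing crust with seawater at the top is compensated by replacing crust with mantle at the base: d (ρ_c − ρ_w) = a (ρ_m − ρ_c).
a = d (ρ_c − ρ_w)/(ρ_m − ρ_c) = 2.45 km × 1.683/0.577 = 7.15 km.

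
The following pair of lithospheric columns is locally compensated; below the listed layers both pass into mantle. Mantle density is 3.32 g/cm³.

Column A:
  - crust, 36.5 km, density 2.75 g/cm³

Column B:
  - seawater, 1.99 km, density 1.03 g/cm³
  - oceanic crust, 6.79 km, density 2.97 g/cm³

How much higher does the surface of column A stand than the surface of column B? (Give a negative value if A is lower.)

4.18 km

For any compensation level in the mantle, the mantle terms cancel and isostasy reduces to e = (Σt_A − Σt_B) − (Σ(ρt)_A − Σ(ρt)_B) / ρ_m.
Σt_A = 36.5 km; Σt_B = 8.78 km; Σ(ρt)_A = 100.375; Σ(ρt)_B = 22.216 (in km·g/cm³).
e = (36.5 − 8.78) − (100.375 − 22.216) / 3.32 = 4.18 km.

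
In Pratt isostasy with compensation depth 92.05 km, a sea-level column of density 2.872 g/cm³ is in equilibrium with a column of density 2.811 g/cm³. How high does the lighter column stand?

2 km

ρ_ref D = ρ (D + h) → h = D (ρ_ref − ρ)/ρ.
h = 92.05 km × (2.872 − 2.811)/2.811 = 2 km.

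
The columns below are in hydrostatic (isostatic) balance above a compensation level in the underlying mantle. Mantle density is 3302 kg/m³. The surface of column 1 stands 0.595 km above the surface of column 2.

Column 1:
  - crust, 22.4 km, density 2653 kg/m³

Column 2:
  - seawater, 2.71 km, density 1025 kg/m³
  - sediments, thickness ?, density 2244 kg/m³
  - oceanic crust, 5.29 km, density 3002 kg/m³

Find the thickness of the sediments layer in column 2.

Take the compensation level at the base of the deeper column (depth z_c below the surface of column 1) and equate Σ ρ_i t_i down to z_c; mantle fills any gap and the z_c terms cancel.
Column 1: 22.4×2653 + (z_c − 22.4)×3302
Column 2: 0.595×0 + 2.71×1025 + x×2244 + 5.29×3002 + (z_c − 0.595 − 8 − x)×3302
The z_c×3302 term appears on both sides and cancels. Collect the known terms of each column as K = Σ(ρt)_known − 3302 × (depth of known layers): K_1 = 59427.2 − 3302×22.4 = −14537.6; K_2 = 18658.33 − 3302×(0.595 + 8) = −9722.36.
Balance: K_1 = K_2 − x×(3302 − 2244), so x = (K_2 − K_1)/(3302 − 2244) = 4815.24/1058 = 4.55 km.

4.55 km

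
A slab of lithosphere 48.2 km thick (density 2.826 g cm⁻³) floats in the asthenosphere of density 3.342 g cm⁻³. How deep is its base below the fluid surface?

Draft d = t ρ_obj/ρ_fluid = 48.2 km × 2.826/3.342 = 40.8 km.

40.8 km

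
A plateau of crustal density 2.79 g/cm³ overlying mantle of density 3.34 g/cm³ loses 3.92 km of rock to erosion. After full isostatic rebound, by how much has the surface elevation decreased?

Rebound u = e ρ_c/ρ_m = 3.92 km × 2.79/3.34 = 3.274 km.
Net surface drop = e − u = 3.92 km − 3.274 km = e (ρ_m − ρ_c)/ρ_m = 0.646 km.

0.646 km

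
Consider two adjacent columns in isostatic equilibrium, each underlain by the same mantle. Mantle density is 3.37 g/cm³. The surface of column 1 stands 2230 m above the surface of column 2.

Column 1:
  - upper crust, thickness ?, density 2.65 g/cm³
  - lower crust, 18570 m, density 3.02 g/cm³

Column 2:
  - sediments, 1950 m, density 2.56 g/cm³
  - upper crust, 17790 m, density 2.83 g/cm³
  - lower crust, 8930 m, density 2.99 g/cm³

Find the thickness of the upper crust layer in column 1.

Take the compensation level at the base of the deeper column (depth z_c below the surface of column 1) and equate Σ ρ_i t_i down to z_c; mantle fills any gap and the z_c terms cancel.
Column 1: x×2.65 + 18570×3.02 + (z_c − 18570 − x)×3.37
Column 2: 2230×0 + 1950×2.56 + 17790×2.83 + 8930×2.99 + (z_c − 2230 − 28670)×3.37
The z_c×3.37 term appears on both sides and cancels. Collect the known terms of each column as K = Σ(ρt)_known − 3.37 × (depth of known layers): K_1 = 56081.4 − 3.37×18570 = −6499.5; K_2 = 82038.4 − 3.37×(2230 + 28670) = −22094.6.
Balance: K_1 − x×(3.37 − 2.65) = K_2, so x = (K_1 − K_2)/(3.37 − 2.65) = 15595.1/0.72 = 21700 m.

21700 m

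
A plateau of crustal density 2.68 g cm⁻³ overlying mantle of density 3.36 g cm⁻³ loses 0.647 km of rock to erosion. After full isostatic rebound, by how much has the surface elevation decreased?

Rebound u = e ρ_c/ρ_m = 0.647 km × 2.68/3.36 = 0.5161 km.
Net surface drop = e − u = 0.647 km − 0.5161 km = e (ρ_m − ρ_c)/ρ_m = 0.131 km.

0.131 km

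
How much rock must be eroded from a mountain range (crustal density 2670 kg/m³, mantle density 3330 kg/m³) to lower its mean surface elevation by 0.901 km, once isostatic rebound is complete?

Net drop Δ = e − u = e − e ρ_c/ρ_m = e (ρ_m − ρ_c)/ρ_m.
e = Δ ρ_m/(ρ_m − ρ_c) = 0.901 km × 3330/660 = 4.55 km.

4.55 km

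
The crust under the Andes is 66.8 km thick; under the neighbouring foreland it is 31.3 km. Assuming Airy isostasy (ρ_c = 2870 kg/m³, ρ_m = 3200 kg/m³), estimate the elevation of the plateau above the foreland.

3.66 km

Excess crust Δ = 66.8 km − 31.3 km = 35.5 km, split between elevation h and root r with h + r = Δ.
Airy balance ρ_c h = (ρ_m − ρ_c) r gives r = h ρ_c/(ρ_m − ρ_c), so h (1 + ρ_c/(ρ_m − ρ_c)) = Δ, i.e. h = Δ (ρ_m − ρ_c)/ρ_m.
h = 35.5 km × 330/3200 = 3.66 km.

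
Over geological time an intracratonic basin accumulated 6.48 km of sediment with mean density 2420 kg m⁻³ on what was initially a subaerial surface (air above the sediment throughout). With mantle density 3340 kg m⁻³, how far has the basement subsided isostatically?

Subaerial load: s = t ρ_sed / ρ_m = 6.48 km × 2420/3340 = 4.7 km.

4.7 km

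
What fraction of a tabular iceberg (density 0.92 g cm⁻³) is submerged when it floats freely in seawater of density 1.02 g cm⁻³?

Submerged fraction = ρ_obj/ρ_fluid = 0.92/1.02 = 0.902.

0.902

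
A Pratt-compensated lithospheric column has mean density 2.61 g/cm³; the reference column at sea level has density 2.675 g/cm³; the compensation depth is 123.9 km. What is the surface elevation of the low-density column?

3.09 km

ρ_ref D = ρ (D + h) → h = D (ρ_ref − ρ)/ρ.
h = 123.9 km × (2.675 − 2.61)/2.61 = 3.09 km.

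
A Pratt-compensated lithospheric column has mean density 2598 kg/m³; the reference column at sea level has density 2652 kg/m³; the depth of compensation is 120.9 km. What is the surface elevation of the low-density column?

ρ_ref D = ρ (D + h) → h = D (ρ_ref − ρ)/ρ.
h = 120.9 km × (2652 − 2598)/2598 = 2.51 km.

2.51 km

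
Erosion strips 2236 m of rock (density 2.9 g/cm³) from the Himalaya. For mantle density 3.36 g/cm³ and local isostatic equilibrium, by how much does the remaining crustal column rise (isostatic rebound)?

Unloading: uplift u = e ρ_c/ρ_m = 2236 m × 2.9/3.36 = 1930 m.

1930 m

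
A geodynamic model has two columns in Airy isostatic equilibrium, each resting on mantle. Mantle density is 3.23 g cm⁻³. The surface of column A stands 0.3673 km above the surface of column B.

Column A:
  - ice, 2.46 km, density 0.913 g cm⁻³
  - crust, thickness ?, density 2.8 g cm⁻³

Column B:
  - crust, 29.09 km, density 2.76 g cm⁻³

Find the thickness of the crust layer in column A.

Take the compensation level at the base of the deeper column (depth z_c below the surface of column A) and equate Σ ρ_i t_i down to z_c; mantle fills any gap and the z_c terms cancel.
Column A: 2.46×0.913 + x×2.8 + (z_c − 2.46 − x)×3.23
Column B: 0.3673×0 + 29.09×2.76 + (z_c − 0.3673 − 29.09)×3.23
The z_c×3.23 term appears on both sides and cancels. Collect the known terms of each column as K = Σ(ρt)_known − 3.23 × (depth of known layers): K_A = 2.24598 − 3.23×2.46 = −5.69982; K_B = 80.2884 − 3.23×(0.3673 + 29.09) = −14.858679.
Balance: K_A − x×(3.23 − 2.8) = K_B, so x = (K_A − K_B)/(3.23 − 2.8) = 9.15886/0.43 = 21.3 km.

21.3 km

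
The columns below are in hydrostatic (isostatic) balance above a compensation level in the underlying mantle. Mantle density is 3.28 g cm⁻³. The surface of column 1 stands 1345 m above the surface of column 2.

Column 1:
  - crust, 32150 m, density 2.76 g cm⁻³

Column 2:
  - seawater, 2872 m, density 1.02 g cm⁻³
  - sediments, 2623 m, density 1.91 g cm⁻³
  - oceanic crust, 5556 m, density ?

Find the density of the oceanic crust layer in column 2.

2.88 g cm⁻³

Take the compensation level at the base of the deeper column (depth z_c below the surface of column 1) and equate Σ ρ_i t_i down to z_c; mantle fills any gap and the z_c terms cancel.
Column 1: 32150×2.76 + (z_c − 32150)×3.28
Column 2: 1345×0 + 2872×1.02 + 2623×1.91 + 5556×ρ + (z_c − 1345 − 11051)×3.28
The z_c×3.28 term appears on both sides and cancels. Collect the known terms of each column as K = Σ(ρt)_known − 3.28 × (depth of known layers): K_1 = 88734 − 3.28×32150 = −16718; K_2 = 7939.37 − 3.28×(1345 + 11051) = −32719.51.
Balance: K_1 = K_2 + 5556×ρ, so ρ = (K_1 − K_2)/5556 = 16001.5/5556 = 2.88 g cm⁻³.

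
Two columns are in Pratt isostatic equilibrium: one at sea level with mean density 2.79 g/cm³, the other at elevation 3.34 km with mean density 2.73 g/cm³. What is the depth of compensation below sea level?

ρ_ref D = ρ (D + h) → D (ρ_ref − ρ) = ρ h.
D = ρ h/(ρ_ref − ρ) = 2.73 × 3.34 km/(2.79 − 2.73) = 152 km.

152 km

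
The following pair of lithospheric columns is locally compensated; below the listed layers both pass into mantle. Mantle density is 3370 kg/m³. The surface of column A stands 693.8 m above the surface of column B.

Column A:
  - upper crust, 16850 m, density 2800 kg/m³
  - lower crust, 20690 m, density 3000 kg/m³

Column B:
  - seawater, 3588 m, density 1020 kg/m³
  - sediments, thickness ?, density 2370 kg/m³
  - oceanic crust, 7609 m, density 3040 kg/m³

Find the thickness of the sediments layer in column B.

3980 m

Take the compensation level at the base of the deeper column (depth z_c below the surface of column A) and equate Σ ρ_i t_i down to z_c; mantle fills any gap and the z_c terms cancel.
Column A: 16850×2800 + 20690×3000 + (z_c − 37540)×3370
Column B: 693.8×0 + 3588×1020 + x×2370 + 7609×3040 + (z_c − 693.8 − 11197 − x)×3370
The z_c×3370 term appears on both sides and cancels. Collect the known terms of each column as K = Σ(ρt)_known − 3370 × (depth of known layers): K_A = 109250000 − 3370×37540 = −17259800; K_B = 26791120 − 3370×(693.8 + 11197) = −13280876.
Balance: K_A = K_B − x×(3370 − 2370), so x = (K_B − K_A)/(3370 − 2370) = 3978920/1000 = 3980 m.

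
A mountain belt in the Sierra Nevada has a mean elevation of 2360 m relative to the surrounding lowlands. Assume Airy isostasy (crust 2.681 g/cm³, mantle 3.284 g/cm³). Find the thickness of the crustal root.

For local isostatic compensation: the weight of the topography is balanced by the buoyancy of the root, ρ_c h = (ρ_m − ρ_c) r.
r = h · ρ_c / (ρ_m − ρ_c) = 2360 m × 2.681 / (3.284 − 2.681) = 10500 m.

10500 m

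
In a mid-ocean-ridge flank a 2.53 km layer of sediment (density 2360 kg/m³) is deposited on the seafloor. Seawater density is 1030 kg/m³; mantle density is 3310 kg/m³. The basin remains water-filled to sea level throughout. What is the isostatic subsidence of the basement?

1.48 km

Submarine loading: the sediment displaces seawater, and the subsidence is in turn flooded, so s (ρ_m − ρ_w) = t (ρ_sed − ρ_w).
s = 2.53 km × (2360 − 1030) / (3310 − 1030) = 1.48 km.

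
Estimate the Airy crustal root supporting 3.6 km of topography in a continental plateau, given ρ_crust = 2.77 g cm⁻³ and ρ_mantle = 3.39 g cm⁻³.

Isostatic balance requires: the weight of the topography is balanced by the buoyancy of the root, ρ_c h = (ρ_m − ρ_c) r.
r = h · ρ_c / (ρ_m − ρ_c) = 3.6 km × 2.77 / (3.39 − 2.77) = 16.1 km.

16.1 km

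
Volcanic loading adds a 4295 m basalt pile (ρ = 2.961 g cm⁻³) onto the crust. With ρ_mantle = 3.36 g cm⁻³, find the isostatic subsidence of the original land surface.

Subaerial loading: s = t ρ_load / ρ_m.
s = 4295 m × 2.961/3.36 = 3780 m.

3780 m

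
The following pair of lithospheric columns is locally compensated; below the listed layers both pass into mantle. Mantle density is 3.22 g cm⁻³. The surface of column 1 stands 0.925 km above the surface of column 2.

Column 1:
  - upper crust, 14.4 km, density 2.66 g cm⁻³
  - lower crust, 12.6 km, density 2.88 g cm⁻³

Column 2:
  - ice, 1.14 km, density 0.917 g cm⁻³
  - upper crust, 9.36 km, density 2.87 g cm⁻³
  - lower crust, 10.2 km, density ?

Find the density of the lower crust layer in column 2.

2.88 g cm⁻³

Take the compensation level at the base of the deeper column (depth z_c below the surface of column 1) and equate Σ ρ_i t_i down to z_c; mantle fills any gap and the z_c terms cancel.
Column 1: 14.4×2.66 + 12.6×2.88 + (z_c − 27)×3.22
Column 2: 0.925×0 + 1.14×0.917 + 9.36×2.87 + 10.2×ρ + (z_c − 0.925 − 20.7)×3.22
The z_c×3.22 term appears on both sides and cancels. Collect the known terms of each column as K = Σ(ρt)_known − 3.22 × (depth of known layers): K_1 = 74.592 − 3.22×27 = −12.348; K_2 = 27.90858 − 3.22×(0.925 + 20.7) = −41.72392.
Balance: K_1 = K_2 + 10.2×ρ, so ρ = (K_1 − K_2)/10.2 = 29.3759/10.2 = 2.88 g cm⁻³.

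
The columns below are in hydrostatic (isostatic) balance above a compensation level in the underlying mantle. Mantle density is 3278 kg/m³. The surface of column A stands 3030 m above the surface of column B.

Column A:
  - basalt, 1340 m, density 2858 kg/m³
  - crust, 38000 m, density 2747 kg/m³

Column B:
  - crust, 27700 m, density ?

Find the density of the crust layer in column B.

Take the compensation level at the base of the deeper column (depth z_c below the surface of column A) and equate Σ ρ_i t_i down to z_c; mantle fills any gap and the z_c terms cancel.
Column A: 1340×2858 + 38000×2747 + (z_c − 39340)×3278
Column B: 3030×0 + 27700×ρ + (z_c − 3030 − 27700)×3278
The z_c×3278 term appears on both sides and cancels. Collect the known terms of each column as K = Σ(ρt)_known − 3278 × (depth of known layers): K_A = 108215720 − 3278×39340 = −20740800; K_B = 0 − 3278×(3030 + 27700) = −100732940.
Balance: K_A = K_B + 27700×ρ, so ρ = (K_A − K_B)/27700 = 79992100/27700 = 2890 kg/m³.

2890 kg/m³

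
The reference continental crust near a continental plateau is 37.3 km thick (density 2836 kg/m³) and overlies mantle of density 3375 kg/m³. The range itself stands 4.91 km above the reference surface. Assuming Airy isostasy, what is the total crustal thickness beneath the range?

68 km

Root depth r = h ρ_c / (ρ_m − ρ_c) = 4.91 km × 2836 / 539 = 25.83 km.
Total thickness = T + h + r = 37.3 km + 4.91 km + 25.83 km = 68 km.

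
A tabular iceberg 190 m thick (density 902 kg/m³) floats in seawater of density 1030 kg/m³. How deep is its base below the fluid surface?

Draft d = t ρ_obj/ρ_fluid = 190 m × 902/1030 = 166 m.

166 m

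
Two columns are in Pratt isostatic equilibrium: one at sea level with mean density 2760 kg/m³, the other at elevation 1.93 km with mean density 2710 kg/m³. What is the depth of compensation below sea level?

ρ_ref D = ρ (D + h) → D (ρ_ref − ρ) = ρ h.
D = ρ h/(ρ_ref − ρ) = 2710 × 1.93 km/(2760 − 2710) = 105 km.

105 km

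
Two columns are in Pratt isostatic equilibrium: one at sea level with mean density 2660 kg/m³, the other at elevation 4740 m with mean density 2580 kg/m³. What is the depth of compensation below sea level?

ρ_ref D = ρ (D + h) → D (ρ_ref − ρ) = ρ h.
D = ρ h/(ρ_ref − ρ) = 2580 × 4740 m/(2660 − 2580) = 153000 m.

153000 m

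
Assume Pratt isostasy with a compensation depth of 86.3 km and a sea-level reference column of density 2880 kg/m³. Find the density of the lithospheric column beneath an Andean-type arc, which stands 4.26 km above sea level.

Pratt balance: ρ_ref D = ρ (D + h).
ρ = ρ_ref D/(D + h) = 2880 × 86.3 km/(86.3 km + 4.26 km) = 2740 kg/m³.

2740 kg/m³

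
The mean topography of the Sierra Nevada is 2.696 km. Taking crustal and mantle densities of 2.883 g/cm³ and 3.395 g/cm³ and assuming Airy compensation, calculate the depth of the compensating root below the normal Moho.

15.2 km

In Airy isostatic equilibrium: the weight of the topography is balanced by the buoyancy of the root, ρ_c h = (ρ_m − ρ_c) r.
r = h · ρ_c / (ρ_m − ρ_c) = 2.696 km × 2.883 / (3.395 − 2.883) = 15.2 km.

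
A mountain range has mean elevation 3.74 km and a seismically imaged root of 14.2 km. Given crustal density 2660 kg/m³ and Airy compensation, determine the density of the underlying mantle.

3360 kg/m³

Airy balance: ρ_c h = (ρ_m − ρ_c) r → ρ_m = ρ_c (1 + h/r).
ρ_m = 2660 × (1 + 3.74 km/14.2 km) = 3360 kg/m³.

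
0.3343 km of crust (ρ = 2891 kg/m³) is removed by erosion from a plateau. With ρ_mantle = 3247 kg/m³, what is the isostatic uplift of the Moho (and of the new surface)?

0.298 km

Unloading: uplift u = e ρ_c/ρ_m = 0.3343 km × 2891/3247 = 0.298 km.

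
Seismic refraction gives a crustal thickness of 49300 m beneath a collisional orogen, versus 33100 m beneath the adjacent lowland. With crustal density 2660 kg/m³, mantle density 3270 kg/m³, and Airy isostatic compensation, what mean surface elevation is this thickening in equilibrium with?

Excess crust Δ = 49300 m − 33100 m = 16200 m, split between elevation h and root r with h + r = Δ.
Airy balance ρ_c h = (ρ_m − ρ_c) r gives r = h ρ_c/(ρ_m − ρ_c), so h (1 + ρ_c/(ρ_m − ρ_c)) = Δ, i.e. h = Δ (ρ_m − ρ_c)/ρ_m.
h = 16200 m × 610/3270 = 3020 m.

3020 m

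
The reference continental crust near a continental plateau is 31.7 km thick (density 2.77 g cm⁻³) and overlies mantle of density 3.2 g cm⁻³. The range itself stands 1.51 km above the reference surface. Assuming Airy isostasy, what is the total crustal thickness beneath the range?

42.9 km

Root depth r = h ρ_c / (ρ_m − ρ_c) = 1.51 km × 2.77 / 0.43 = 9.727 km.
Total thickness = T + h + r = 31.7 km + 1.51 km + 9.727 km = 42.9 km.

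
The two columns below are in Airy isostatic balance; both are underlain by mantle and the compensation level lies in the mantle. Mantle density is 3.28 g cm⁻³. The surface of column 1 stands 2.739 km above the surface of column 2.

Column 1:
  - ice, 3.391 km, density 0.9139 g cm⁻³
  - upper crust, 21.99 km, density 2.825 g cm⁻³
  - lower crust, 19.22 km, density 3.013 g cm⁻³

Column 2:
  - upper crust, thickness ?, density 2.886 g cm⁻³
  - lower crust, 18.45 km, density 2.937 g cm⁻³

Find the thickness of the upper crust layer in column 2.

Take the compensation level at the base of the deeper column (depth z_c below the surface of column 1) and equate Σ ρ_i t_i down to z_c; mantle fills any gap and the z_c terms cancel.
Column 1: 3.391×0.9139 + 21.99×2.825 + 19.22×3.013 + (z_c − 44.601)×3.28
Column 2: 2.739×0 + x×2.886 + 18.45×2.937 + (z_c − 2.739 − 18.45 − x)×3.28
The z_c×3.28 term appears on both sides and cancels. Collect the known terms of each column as K = Σ(ρt)_known − 3.28 × (depth of known layers): K_1 = 123.130645 − 3.28×44.601 = −23.1606351; K_2 = 54.18765 − 3.28×(2.739 + 18.45) = −15.31227.
Balance: K_1 = K_2 − x×(3.28 − 2.886), so x = (K_2 − K_1)/(3.28 − 2.886) = 7.84837/0.394 = 19.9 km.

19.9 km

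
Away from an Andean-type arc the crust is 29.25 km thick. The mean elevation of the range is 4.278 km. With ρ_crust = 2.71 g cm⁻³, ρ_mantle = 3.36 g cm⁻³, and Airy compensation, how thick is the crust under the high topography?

Root depth r = h ρ_c / (ρ_m − ρ_c) = 4.278 km × 2.71 / 0.65 = 17.84 km.
Total thickness = T + h + r = 29.25 km + 4.278 km + 17.84 km = 51.4 km.

51.4 km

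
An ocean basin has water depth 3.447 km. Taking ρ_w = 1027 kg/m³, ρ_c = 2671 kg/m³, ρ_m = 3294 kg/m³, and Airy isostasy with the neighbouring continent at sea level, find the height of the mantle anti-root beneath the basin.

9.1 km

By Archimedes' principle applied to the lithosphere: replacing crust with seawater at the top is compensated by replacing crust with mantle at the base: d (ρ_c − ρ_w) = a (ρ_m − ρ_c).
a = d (ρ_c − ρ_w)/(ρ_m − ρ_c) = 3.447 km × 1644/623 = 9.1 km.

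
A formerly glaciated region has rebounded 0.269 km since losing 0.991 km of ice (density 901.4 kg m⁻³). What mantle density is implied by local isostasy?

3320 kg m⁻³

ρ_m = ρ_ice t / u = 901.4 × 0.991 km/0.269 km = 3320 kg m⁻³.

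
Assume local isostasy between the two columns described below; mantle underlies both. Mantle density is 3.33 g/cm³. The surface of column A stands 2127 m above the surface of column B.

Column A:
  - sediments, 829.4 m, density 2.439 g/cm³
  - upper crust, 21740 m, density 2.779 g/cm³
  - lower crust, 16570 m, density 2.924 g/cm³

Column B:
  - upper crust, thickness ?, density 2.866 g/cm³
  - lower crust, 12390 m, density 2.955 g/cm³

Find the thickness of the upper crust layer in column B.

Take the compensation level at the base of the deeper column (depth z_c below the surface of column A) and equate Σ ρ_i t_i down to z_c; mantle fills any gap and the z_c terms cancel.
Column A: 829.4×2.439 + 21740×2.779 + 16570×2.924 + (z_c − 39139.4)×3.33
Column B: 2127×0 + x×2.866 + 12390×2.955 + (z_c − 2127 − 12390 − x)×3.33
The z_c×3.33 term appears on both sides and cancels. Collect the known terms of each column as K = Σ(ρt)_known − 3.33 × (depth of known layers): K_A = 110889.047 − 3.33×39139.4 = −19445.1554; K_B = 36612.45 − 3.33×(2127 + 12390) = −11729.16.
Balance: K_A = K_B − x×(3.33 − 2.866), so x = (K_B − K_A)/(3.33 − 2.866) = 7716/0.464 = 16600 m.

16600 m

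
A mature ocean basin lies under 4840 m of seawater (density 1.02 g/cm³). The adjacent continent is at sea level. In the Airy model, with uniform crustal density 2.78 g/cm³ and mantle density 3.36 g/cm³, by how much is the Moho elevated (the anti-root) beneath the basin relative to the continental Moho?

Isostatic balance requires: replacing crust with seawater at the top is compensated by replacing crust with mantle at the base: d (ρ_c − ρ_w) = a (ρ_m − ρ_c).
a = d (ρ_c − ρ_w)/(ρ_m − ρ_c) = 4840 m × 1.76/0.58 = 14700 m.

14700 m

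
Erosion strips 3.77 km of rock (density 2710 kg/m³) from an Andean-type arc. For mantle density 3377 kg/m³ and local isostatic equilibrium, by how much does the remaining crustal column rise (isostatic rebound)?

3.03 km

Unloading: uplift u = e ρ_c/ρ_m = 3.77 km × 2710/3377 = 3.03 km.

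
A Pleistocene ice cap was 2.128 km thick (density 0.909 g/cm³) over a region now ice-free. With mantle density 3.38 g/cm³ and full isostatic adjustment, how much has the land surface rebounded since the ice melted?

Removing the load lets mantle flow back in; uplift u satisfies ρ_ice t = ρ_m u.
u = t ρ_ice/ρ_m = 2.128 km × 0.909/3.38 = 0.572 km.

0.572 km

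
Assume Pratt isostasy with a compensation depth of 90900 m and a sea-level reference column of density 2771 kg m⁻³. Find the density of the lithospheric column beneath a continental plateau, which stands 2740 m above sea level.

Pratt balance: ρ_ref D = ρ (D + h).
ρ = ρ_ref D/(D + h) = 2771 × 90900 m/(90900 m + 2740 m) = 2690 kg m⁻³.

2690 kg m⁻³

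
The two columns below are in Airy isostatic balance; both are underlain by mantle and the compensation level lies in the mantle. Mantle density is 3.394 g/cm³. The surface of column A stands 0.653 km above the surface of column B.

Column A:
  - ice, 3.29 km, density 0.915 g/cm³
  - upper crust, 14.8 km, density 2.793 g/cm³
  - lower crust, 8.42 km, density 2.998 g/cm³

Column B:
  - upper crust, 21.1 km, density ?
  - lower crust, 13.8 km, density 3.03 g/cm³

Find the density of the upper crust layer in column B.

Take the compensation level at the base of the deeper column (depth z_c below the surface of column A) and equate Σ ρ_i t_i down to z_c; mantle fills any gap and the z_c terms cancel.
Column A: 3.29×0.915 + 14.8×2.793 + 8.42×2.998 + (z_c − 26.51)×3.394
Column B: 0.653×0 + 21.1×ρ + 13.8×3.03 + (z_c − 0.653 − 34.9)×3.394
The z_c×3.394 term appears on both sides and cancels. Collect the known terms of each column as K = Σ(ρt)_known − 3.394 × (depth of known layers): K_A = 69.58991 − 3.394×26.51 = −20.38503; K_B = 41.814 − 3.394×(0.653 + 34.9) = −78.852882.
Balance: K_A = K_B + 21.1×ρ, so ρ = (K_A − K_B)/21.1 = 58.4679/21.1 = 2.77 g/cm³.

2.77 g/cm³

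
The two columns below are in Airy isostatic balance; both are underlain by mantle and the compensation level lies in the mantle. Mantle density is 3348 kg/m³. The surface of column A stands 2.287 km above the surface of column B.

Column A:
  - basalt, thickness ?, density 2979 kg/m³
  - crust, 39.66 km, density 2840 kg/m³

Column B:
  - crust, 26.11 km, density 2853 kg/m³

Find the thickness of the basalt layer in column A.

Take the compensation level at the base of the deeper column (depth z_c below the surface of column A) and equate Σ ρ_i t_i down to z_c; mantle fills any gap and the z_c terms cancel.
Column A: x×2979 + 39.66×2840 + (z_c − 39.66 − x)×3348
Column B: 2.287×0 + 26.11×2853 + (z_c − 2.287 − 26.11)×3348
The z_c×3348 term appears on both sides and cancels. Collect the known terms of each column as K = Σ(ρt)_known − 3348 × (depth of known layers): K_A = 112634.4 − 3348×39.66 = −20147.28; K_B = 74491.83 − 3348×(2.287 + 26.11) = −20581.326.
Balance: K_A − x×(3348 − 2979) = K_B, so x = (K_A − K_B)/(3348 − 2979) = 434.046/369 = 1.18 km.

1.18 km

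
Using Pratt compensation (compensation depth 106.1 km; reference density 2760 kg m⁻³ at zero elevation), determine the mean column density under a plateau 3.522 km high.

Pratt balance: ρ_ref D = ρ (D + h).
ρ = ρ_ref D/(D + h) = 2760 × 106.1 km/(106.1 km + 3.522 km) = 2670 kg m⁻³.

2670 kg m⁻³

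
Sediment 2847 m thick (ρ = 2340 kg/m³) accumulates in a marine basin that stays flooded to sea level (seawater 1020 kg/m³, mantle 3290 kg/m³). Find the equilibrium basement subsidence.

1660 m

Submarine loading: the sediment displaces seawater, and the subsidence is in turn flooded, so s (ρ_m − ρ_w) = t (ρ_sed − ρ_w).
s = 2847 m × (2340 − 1020) / (3290 − 1020) = 1660 m.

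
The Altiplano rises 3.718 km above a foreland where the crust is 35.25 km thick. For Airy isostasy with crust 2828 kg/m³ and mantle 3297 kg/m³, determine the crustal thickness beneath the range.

61.4 km

Root depth r = h ρ_c / (ρ_m − ρ_c) = 3.718 km × 2828 / 469 = 22.42 km.
Total thickness = T + h + r = 35.25 km + 3.718 km + 22.42 km = 61.4 km.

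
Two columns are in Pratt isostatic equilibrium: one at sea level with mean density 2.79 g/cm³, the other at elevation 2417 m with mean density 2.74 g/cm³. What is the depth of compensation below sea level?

132000 m

ρ_ref D = ρ (D + h) → D (ρ_ref − ρ) = ρ h.
D = ρ h/(ρ_ref − ρ) = 2.74 × 2417 m/(2.79 − 2.74) = 132000 m.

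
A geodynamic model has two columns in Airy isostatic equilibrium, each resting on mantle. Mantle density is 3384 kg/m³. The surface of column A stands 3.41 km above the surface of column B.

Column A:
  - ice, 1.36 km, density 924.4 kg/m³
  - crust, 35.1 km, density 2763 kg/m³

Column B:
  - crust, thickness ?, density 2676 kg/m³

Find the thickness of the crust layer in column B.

Take the compensation level at the base of the deeper column (depth z_c below the surface of column A) and equate Σ ρ_i t_i down to z_c; mantle fills any gap and the z_c terms cancel.
Column A: 1.36×924.4 + 35.1×2763 + (z_c − 36.46)×3384
Column B: 3.41×0 + x×2676 + (z_c − 3.41 − 0 − x)×3384
The z_c×3384 term appears on both sides and cancels. Collect the known terms of each column as K = Σ(ρt)_known − 3384 × (depth of known layers): K_A = 98238.484 − 3384×36.46 = −25142.156; K_B = 0 − 3384×(3.41 + 0) = −11539.44.
Balance: K_A = K_B − x×(3384 − 2676), so x = (K_B − K_A)/(3384 − 2676) = 13602.7/708 = 19.2 km.

19.2 km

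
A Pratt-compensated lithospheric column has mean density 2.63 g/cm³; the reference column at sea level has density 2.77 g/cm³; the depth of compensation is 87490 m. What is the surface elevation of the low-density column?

ρ_ref D = ρ (D + h) → h = D (ρ_ref − ρ)/ρ.
h = 87490 m × (2.77 − 2.63)/2.63 = 4660 m.

4660 m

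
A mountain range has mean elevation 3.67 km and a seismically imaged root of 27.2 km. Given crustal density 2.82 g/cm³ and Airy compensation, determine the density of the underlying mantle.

Airy balance: ρ_c h = (ρ_m − ρ_c) r → ρ_m = ρ_c (1 + h/r).
ρ_m = 2.82 × (1 + 3.67 km/27.2 km) = 3.2 g/cm³.

3.2 g/cm³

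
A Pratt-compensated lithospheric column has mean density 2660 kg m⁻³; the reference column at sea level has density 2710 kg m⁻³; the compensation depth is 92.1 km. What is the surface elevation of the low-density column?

ρ_ref D = ρ (D + h) → h = D (ρ_ref − ρ)/ρ.
h = 92.1 km × (2710 − 2660)/2660 = 1.73 km.

1.73 km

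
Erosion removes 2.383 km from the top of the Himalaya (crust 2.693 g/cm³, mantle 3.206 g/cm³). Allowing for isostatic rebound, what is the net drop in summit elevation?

Rebound u = e ρ_c/ρ_m = 2.383 km × 2.693/3.206 = 2.002 km.
Net surface drop = e − u = 2.383 km − 2.002 km = e (ρ_m − ρ_c)/ρ_m = 0.381 km.

0.381 km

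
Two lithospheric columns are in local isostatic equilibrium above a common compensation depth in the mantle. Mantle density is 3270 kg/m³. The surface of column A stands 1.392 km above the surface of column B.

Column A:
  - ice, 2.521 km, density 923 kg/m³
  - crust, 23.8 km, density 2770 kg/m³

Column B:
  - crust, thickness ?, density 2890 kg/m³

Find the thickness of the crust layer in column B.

Take the compensation level at the base of the deeper column (depth z_c below the surface of column A) and equate Σ ρ_i t_i down to z_c; mantle fills any gap and the z_c terms cancel.
Column A: 2.521×923 + 23.8×2770 + (z_c − 26.321)×3270
Column B: 1.392×0 + x×2890 + (z_c − 1.392 − 0 − x)×3270
The z_c×3270 term appears on both sides and cancels. Collect the known terms of each column as K = Σ(ρt)_known − 3270 × (depth of known layers): K_A = 68252.883 − 3270×26.321 = −17816.787; K_B = 0 − 3270×(1.392 + 0) = −4551.84.
Balance: K_A = K_B − x×(3270 − 2890), so x = (K_B − K_A)/(3270 − 2890) = 13264.9/380 = 34.9 km.

34.9 km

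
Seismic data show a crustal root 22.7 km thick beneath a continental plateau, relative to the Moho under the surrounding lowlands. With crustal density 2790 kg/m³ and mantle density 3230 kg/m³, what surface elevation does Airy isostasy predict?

For local isostatic compensation: ρ_c h = (ρ_m − ρ_c) r.
h = r (ρ_m − ρ_c) / ρ_c = 22.7 km × (3230 − 2790) / 2790 = 3.58 km.

3.58 km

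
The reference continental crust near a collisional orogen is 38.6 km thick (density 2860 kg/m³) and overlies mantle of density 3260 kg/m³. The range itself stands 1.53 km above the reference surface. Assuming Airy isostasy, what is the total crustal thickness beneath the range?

Root depth r = h ρ_c / (ρ_m − ρ_c) = 1.53 km × 2860 / 400 = 10.94 km.
Total thickness = T + h + r = 38.6 km + 1.53 km + 10.94 km = 51.1 km.

51.1 km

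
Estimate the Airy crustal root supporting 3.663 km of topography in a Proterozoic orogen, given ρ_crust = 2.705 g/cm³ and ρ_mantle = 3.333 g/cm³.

15.8 km

For local isostatic compensation: the weight of the topography is balanced by the buoyancy of the root, ρ_c h = (ρ_m − ρ_c) r.
r = h · ρ_c / (ρ_m − ρ_c) = 3.663 km × 2.705 / (3.333 − 2.705) = 15.8 km.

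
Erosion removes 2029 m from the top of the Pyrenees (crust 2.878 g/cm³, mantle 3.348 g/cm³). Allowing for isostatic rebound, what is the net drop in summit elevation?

285 m

Rebound u = e ρ_c/ρ_m = 2029 m × 2.878/3.348 = 1744 m.
Net surface drop = e − u = 2029 m − 1744 m = e (ρ_m − ρ_c)/ρ_m = 285 m.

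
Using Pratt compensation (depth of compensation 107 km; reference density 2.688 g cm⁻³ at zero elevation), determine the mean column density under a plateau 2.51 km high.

Pratt balance: ρ_ref D = ρ (D + h).
ρ = ρ_ref D/(D + h) = 2.688 × 107 km/(107 km + 2.51 km) = 2.63 g cm⁻³.

2.63 g cm⁻³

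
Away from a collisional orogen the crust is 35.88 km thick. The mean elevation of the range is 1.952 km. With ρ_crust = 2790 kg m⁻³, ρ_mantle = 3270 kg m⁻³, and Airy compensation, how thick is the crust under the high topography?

Root depth r = h ρ_c / (ρ_m − ρ_c) = 1.952 km × 2790 / 480 = 11.35 km.
Total thickness = T + h + r = 35.88 km + 1.952 km + 11.35 km = 49.2 km.

49.2 km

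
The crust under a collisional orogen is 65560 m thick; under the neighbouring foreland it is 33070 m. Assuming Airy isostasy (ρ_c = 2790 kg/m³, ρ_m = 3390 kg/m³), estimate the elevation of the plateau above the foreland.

5750 m

Excess crust Δ = 65560 m − 33070 m = 32490 m, split between elevation h and root r with h + r = Δ.
Airy balance ρ_c h = (ρ_m − ρ_c) r gives r = h ρ_c/(ρ_m − ρ_c), so h (1 + ρ_c/(ρ_m − ρ_c)) = Δ, i.e. h = Δ (ρ_m − ρ_c)/ρ_m.
h = 32490 m × 600/3390 = 5750 m.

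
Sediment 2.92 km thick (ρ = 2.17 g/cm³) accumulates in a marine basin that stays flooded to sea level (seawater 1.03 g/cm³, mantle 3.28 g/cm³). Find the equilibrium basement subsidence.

Submarine loading: the sediment displaces seawater, and the subsidence is in turn flooded, so s (ρ_m − ρ_w) = t (ρ_sed − ρ_w).
s = 2.92 km × (2.17 − 1.03) / (3.28 − 1.03) = 1.48 km.

1.48 km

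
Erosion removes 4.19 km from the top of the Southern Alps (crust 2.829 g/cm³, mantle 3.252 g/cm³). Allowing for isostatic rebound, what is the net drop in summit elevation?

Rebound u = e ρ_c/ρ_m = 4.19 km × 2.829/3.252 = 3.645 km.
Net surface drop = e − u = 4.19 km − 3.645 km = e (ρ_m − ρ_c)/ρ_m = 0.545 km.

0.545 km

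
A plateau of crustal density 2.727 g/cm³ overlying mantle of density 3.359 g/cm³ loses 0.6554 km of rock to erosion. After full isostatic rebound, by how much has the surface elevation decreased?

Rebound u = e ρ_c/ρ_m = 0.6554 km × 2.727/3.359 = 0.5321 km.
Net surface drop = e − u = 0.6554 km − 0.5321 km = e (ρ_m − ρ_c)/ρ_m = 0.123 km.

0.123 km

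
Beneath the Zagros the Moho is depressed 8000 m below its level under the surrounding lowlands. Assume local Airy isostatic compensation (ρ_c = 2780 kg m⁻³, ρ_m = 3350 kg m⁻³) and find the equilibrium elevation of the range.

Equating mass per unit area of the two columns: ρ_c h = (ρ_m − ρ_c) r.
h = r (ρ_m − ρ_c) / ρ_c = 8000 m × (3350 − 2780) / 2780 = 1640 m.

1640 m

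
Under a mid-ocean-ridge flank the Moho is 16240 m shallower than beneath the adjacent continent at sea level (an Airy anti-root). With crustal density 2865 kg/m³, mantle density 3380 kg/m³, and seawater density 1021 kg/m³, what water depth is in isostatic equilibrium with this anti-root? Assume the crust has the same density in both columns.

4540 m

Replacing a thickness d of crust by seawater at the top must be balanced by replacing crust with mantle at the base: d (ρ_c − ρ_w) = a (ρ_m − ρ_c).
d = a (ρ_m − ρ_c)/(ρ_c − ρ_w) = 16240 m × 515/1844 = 4540 m.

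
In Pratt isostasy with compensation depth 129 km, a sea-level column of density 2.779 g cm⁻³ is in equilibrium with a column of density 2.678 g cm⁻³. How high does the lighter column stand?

ρ_ref D = ρ (D + h) → h = D (ρ_ref − ρ)/ρ.
h = 129 km × (2.779 − 2.678)/2.678 = 4.87 km.

4.87 km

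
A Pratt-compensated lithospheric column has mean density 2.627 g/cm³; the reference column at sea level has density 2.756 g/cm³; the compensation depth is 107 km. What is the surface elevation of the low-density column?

5.25 km

ρ_ref D = ρ (D + h) → h = D (ρ_ref − ρ)/ρ.
h = 107 km × (2.756 − 2.627)/2.627 = 5.25 km.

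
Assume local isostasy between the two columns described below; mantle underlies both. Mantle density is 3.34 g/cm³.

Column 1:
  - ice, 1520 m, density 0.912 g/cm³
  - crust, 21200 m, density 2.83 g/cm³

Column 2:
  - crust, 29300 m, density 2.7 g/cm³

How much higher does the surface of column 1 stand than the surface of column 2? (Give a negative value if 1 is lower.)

−1270 m

For any compensation level in the mantle, the mantle terms cancel and isostasy reduces to e = (Σt_1 − Σt_2) − (Σ(ρt)_1 − Σ(ρt)_2) / ρ_m.
Σt_1 = 22720 m; Σt_2 = 29300 m; Σ(ρt)_1 = 61382.24; Σ(ρt)_2 = 79110 (in m·g/cm³).
e = (22720 − 29300) − (61382.24 − 79110) / 3.34 = −1270 m.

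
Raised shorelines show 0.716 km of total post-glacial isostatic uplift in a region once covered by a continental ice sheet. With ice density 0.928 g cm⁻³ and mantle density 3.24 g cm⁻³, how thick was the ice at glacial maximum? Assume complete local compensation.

u = t ρ_ice/ρ_m → t = u ρ_m/ρ_ice = 0.716 km × 3.24/0.928 = 2.5 km.

2.5 km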